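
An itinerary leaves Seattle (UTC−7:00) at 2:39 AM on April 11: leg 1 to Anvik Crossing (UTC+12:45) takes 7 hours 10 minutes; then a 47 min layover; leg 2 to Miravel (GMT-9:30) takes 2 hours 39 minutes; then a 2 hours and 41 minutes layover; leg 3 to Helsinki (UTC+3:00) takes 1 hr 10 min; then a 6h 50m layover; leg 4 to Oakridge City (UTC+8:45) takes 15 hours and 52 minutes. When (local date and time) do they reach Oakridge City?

Convert departure to UTC: 2:39 AM + 7:00 = 9:39 AM UTC on Apr 11.
Add 7 hours 10 minutes leg 1 → 4:49 PM UTC.
Add 47 minutes layover in Anvik Crossing → 5:36 PM UTC.
Add 2 hours and 39 minutes leg 2 → 8:15 PM UTC.
Add 2 hours 41 minutes layover in Miravel → 10:56 PM UTC.
Add 1 hour and 10 minutes leg 3 → 12:06 AM UTC (Apr 12).
Add 6 hours and 50 minutes layover in Helsinki → 6:56 AM UTC.
Add 15 hours 52 minutes leg 4 → 10:48 PM UTC.
Oakridge City is UTC+8:45, so local arrival = 10:48 PM + 8:45 = 7:33 AM on Apr 13.

7:33 AM on April 13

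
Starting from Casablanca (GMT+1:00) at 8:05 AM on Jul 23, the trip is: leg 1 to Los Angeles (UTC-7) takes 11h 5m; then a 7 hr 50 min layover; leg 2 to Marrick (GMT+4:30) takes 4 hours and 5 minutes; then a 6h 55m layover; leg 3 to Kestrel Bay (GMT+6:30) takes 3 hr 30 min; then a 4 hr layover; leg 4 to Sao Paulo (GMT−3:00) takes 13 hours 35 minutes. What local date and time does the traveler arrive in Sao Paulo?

7:05 AM on July 25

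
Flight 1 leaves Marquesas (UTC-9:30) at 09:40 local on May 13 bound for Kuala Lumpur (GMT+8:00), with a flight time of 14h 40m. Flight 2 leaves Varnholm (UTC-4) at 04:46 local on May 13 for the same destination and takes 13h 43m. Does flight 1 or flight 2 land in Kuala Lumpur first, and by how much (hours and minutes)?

the second, by 11 hours 21 minutes

Flight 1 in UTC: 09:40 + 9:30 = 19:10 on May 13.
+14 hours and 40 minutes → arrive 09:50 UTC on May 14.
Flight 2 in UTC: 04:46 + 4:00 = 08:46 on May 13.
+13 hours 43 minutes → arrive 22:29 UTC on May 13.
Flight 2 lands earlier by 11 hours 21 minutes.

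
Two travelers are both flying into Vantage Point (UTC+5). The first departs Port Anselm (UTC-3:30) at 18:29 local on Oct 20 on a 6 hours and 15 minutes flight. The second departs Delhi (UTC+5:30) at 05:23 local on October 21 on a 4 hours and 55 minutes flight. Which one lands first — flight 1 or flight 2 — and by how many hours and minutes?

the first, by 34 minutes

Flight 1 in UTC: 18:29 + 3:30 = 21:59 on Oct 20.
+6 hours 15 minutes → arrive 04:14 UTC on Oct 21.
Flight 2 in UTC: 05:23 − 5:30 = 23:53 on Oct 20.
+4 hours 55 minutes → arrive 04:48 UTC on Oct 21.
Flight 1 lands earlier by 34 minutes.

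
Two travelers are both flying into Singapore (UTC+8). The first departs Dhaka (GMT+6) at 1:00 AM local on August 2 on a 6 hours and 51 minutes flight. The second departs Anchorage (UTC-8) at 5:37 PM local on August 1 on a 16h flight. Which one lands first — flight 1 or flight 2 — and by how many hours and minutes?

Flight 1 in UTC: 1:00 AM − 6:00 = 7:00 PM on Aug 1.
+6 hours and 51 minutes → arrive 1:51 AM UTC on Aug 2.
Flight 2 in UTC: 5:37 PM + 8:00 = 1:37 AM on Aug 2.
+16 hours → arrive 5:37 PM UTC on Aug 2.
Flight 1 lands earlier by 15 hours 46 minutes.

the first, by 15 hours 46 minutes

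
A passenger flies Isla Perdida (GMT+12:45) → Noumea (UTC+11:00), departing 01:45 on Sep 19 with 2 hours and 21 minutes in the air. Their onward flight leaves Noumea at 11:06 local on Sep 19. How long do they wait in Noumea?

Convert departure to UTC: 01:45 − 12:45 = 13:00 UTC on Sep 18.
Add 2 hours 21 minutes flight time → 15:21 UTC.
Noumea is UTC+11:00, so local arrival = 15:21 + 11:00 = 02:21 on Sep 19.
Layover = 11:06 − 02:21 = 8 hours 45 minutes.

8 hours 45 minutes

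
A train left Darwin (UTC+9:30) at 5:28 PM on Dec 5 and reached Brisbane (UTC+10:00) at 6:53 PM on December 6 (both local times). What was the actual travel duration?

Departure in UTC: 5:28 PM − 9:30 = 7:58 AM on Dec 5.
Arrival in UTC: 6:53 PM − 10:00 = 8:53 AM on Dec 6.
Elapsed = 8:53 AM − 7:58 AM (+1 day) = 24 hours 55 minutes.

24 hours 55 minutes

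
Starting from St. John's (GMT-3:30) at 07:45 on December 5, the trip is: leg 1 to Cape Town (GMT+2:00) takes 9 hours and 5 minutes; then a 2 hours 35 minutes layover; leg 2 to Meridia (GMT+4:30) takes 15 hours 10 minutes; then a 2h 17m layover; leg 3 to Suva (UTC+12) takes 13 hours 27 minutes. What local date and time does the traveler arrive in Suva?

17:49 on December 7

Convert departure to UTC: 07:45 + 3:30 = 11:15 UTC on Dec 5.
Add 9 hours and 5 minutes leg 1 → 20:20 UTC.
Add 2 hours and 35 minutes layover in Cape Town → 22:55 UTC.
Add 15 hours 10 minutes leg 2 → 14:05 UTC (Dec 6).
Add 2 hours and 17 minutes layover in Meridia → 16:22 UTC.
Add 13 hours and 27 minutes leg 3 → 05:49 UTC (Dec 7).
Suva is UTC+12:00, so local arrival = 05:49 + 12:00 = 17:49 on Dec 7.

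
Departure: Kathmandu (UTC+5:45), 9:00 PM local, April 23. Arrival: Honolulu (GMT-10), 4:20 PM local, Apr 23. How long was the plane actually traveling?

11 hours 5 minutes

Honolulu is 15:45 behind Kathmandu.
Clock-face elapsed time (ignoring zones) is −4 hours 40 minutes.
Actual elapsed = −4 hours 40 minutes + 15:45 = 11 hours 5 minutes.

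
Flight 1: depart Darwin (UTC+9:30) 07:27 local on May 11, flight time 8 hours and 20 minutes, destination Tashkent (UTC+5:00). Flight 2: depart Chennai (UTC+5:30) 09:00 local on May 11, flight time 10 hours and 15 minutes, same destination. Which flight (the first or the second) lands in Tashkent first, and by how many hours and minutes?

the first, by 7 hours 28 minutes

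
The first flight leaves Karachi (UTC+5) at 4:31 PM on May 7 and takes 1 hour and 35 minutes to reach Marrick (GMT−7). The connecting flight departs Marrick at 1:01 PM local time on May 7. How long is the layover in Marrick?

6 hours 55 minutes

Convert departure to UTC: 4:31 PM − 5:00 = 11:31 AM UTC on May 7.
Add 1 hour and 35 minutes flight time → 1:06 PM UTC.
Marrick is UTC−7:00, so local arrival = 1:06 PM − 7:00 = 6:06 AM on May 7.
Layover = 1:01 PM − 6:06 AM = 6 hours 55 minutes.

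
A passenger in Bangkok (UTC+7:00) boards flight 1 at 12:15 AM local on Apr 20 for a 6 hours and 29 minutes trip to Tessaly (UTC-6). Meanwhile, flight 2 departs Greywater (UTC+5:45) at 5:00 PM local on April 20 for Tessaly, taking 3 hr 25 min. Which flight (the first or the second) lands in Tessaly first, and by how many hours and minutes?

Flight 1 in UTC: 12:15 AM − 7:00 = 5:15 PM on Apr 19.
+6 hours 29 minutes → arrive 11:44 PM UTC on Apr 19.
Flight 2 in UTC: 5:00 PM − 5:45 = 11:15 AM on Apr 20.
+3 hours 25 minutes → arrive 2:40 PM UTC on Apr 20.
Flight 1 lands earlier by 14 hours 56 minutes.

the first, by 14 hours 56 minutes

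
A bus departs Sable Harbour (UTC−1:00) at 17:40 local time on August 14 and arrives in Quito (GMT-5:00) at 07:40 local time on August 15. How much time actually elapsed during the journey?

18 hours

Quito is 4:00 behind Sable Harbour.
Clock-face elapsed time (ignoring zones) is 14 hours.
Actual elapsed = 14 hours + 4:00 = 18 hours.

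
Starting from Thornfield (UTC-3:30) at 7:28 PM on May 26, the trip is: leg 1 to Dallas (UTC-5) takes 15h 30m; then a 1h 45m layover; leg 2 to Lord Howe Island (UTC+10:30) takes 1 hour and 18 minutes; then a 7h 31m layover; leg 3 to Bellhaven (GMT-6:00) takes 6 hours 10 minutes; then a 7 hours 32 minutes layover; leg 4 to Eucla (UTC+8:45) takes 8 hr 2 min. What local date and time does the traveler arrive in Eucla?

Convert departure to UTC: 7:28 PM + 3:30 = 10:58 PM UTC on May 26.
Add 15 hours 30 minutes leg 1 → 2:28 PM UTC (May 27).
Add 1 hour and 45 minutes layover in Dallas → 4:13 PM UTC.
Add 1 hour 18 minutes leg 2 → 5:31 PM UTC.
Add 7 hours and 31 minutes layover in Lord Howe Island → 1:02 AM UTC (May 28).
Add 6 hours 10 minutes leg 3 → 7:12 AM UTC.
Add 7 hours 32 minutes layover in Bellhaven → 2:44 PM UTC.
Add 8 hours and 2 minutes leg 4 → 10:46 PM UTC.
Eucla is UTC+8:45, so local arrival = 10:46 PM + 8:45 = 7:31 AM on May 29.

7:31 AM on May 29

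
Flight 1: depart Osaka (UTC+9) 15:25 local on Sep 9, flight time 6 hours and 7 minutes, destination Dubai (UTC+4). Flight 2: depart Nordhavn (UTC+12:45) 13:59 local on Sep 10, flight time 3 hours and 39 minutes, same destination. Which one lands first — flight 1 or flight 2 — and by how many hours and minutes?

Flight 1 in UTC: 15:25 − 9:00 = 06:25 on Sep 9.
+6 hours 7 minutes → arrive 12:32 UTC on Sep 9.
Flight 2 in UTC: 13:59 − 12:45 = 01:14 on Sep 10.
+3 hours and 39 minutes → arrive 04:53 UTC on Sep 10.
Flight 1 lands earlier by 16 hours 21 minutes.

the first, by 16 hours 21 minutes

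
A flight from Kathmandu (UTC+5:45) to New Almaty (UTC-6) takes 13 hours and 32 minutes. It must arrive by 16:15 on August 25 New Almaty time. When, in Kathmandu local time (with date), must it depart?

Target arrival in UTC: 16:15 + 6:00 = 22:15 on Aug 25.
Subtract 13 hours and 32 minutes → departure 08:43 UTC on Aug 25.
Kathmandu is UTC+5:45: 08:43 + 5:45 = 14:28 on Aug 25.

14:28 on Aug 25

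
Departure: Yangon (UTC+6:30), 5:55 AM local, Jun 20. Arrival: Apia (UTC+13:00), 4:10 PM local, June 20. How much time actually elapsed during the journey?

3 hours 45 minutes

Departure in UTC: 5:55 AM − 6:30 = 11:25 PM on Jun 19.
Arrival in UTC: 4:10 PM − 13:00 = 3:10 AM on Jun 20.
Elapsed = 3:10 AM − 11:25 PM (+1 day) = 3 hours 45 minutes.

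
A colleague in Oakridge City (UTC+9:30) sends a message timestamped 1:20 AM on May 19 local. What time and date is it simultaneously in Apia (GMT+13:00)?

4:50 AM on May 19

In UTC: 1:20 AM − 9:30 = 3:50 PM on May 18.
Apia is UTC+13:00: 3:50 PM + 13:00 = 4:50 AM on May 19.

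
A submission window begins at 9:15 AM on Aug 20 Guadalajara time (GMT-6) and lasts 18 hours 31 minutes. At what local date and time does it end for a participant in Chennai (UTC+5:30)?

3:16 PM on Aug 21

Chennai is 11:30 ahead of Guadalajara.
After 18 hours 31 minutes it is 3:46 AM (Aug 21) in Guadalajara.
Shift by the zone difference: 3:46 AM + 11:30 = 3:16 PM on Aug 21 in Chennai.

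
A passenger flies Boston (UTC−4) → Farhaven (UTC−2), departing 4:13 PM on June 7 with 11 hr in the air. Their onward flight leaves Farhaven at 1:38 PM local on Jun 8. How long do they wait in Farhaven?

8 hours 25 minutes

Convert departure to UTC: 4:13 PM + 4:00 = 8:13 PM UTC on Jun 7.
Add 11 hours flight time → 7:13 AM UTC (Jun 8).
Farhaven is UTC−2:00, so local arrival = 7:13 AM − 2:00 = 5:13 AM on Jun 8.
Layover = 1:38 PM − 5:13 AM = 8 hours 25 minutes.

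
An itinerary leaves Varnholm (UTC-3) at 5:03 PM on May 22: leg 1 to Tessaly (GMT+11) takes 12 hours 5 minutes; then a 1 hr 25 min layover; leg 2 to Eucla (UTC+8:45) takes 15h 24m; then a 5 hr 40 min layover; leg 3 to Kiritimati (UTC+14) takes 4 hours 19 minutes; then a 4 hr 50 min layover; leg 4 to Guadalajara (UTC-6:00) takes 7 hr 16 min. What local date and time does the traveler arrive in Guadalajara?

5:02 PM on May 24

Convert departure to UTC: 5:03 PM + 3:00 = 8:03 PM UTC on May 22.
Add 12 hours and 5 minutes leg 1 → 8:08 AM UTC (May 23).
Add 1 hour and 25 minutes layover in Tessaly → 9:33 AM UTC.
Add 15 hours 24 minutes leg 2 → 12:57 AM UTC (May 24).
Add 5 hours 40 minutes layover in Eucla → 6:37 AM UTC.
Add 4 hours 19 minutes leg 3 → 10:56 AM UTC.
Add 4 hours and 50 minutes layover in Kiritimati → 3:46 PM UTC.
Add 7 hours and 16 minutes leg 4 → 11:02 PM UTC.
Guadalajara is UTC−6:00, so local arrival = 11:02 PM − 6:00 = 5:02 PM on May 24.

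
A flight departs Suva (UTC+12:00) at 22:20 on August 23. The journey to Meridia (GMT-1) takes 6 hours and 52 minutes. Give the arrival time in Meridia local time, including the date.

16:12 on August 23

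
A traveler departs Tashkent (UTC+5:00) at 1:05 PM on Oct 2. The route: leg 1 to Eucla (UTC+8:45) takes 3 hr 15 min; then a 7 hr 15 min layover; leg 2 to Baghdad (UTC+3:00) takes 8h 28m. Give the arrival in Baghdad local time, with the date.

6:03 AM on October 3

Convert departure to UTC: 1:05 PM − 5:00 = 8:05 AM UTC on Oct 2.
Add 3 hours 15 minutes leg 1 → 11:20 AM UTC.
Add 7 hours and 15 minutes layover in Eucla → 6:35 PM UTC.
Add 8 hours and 28 minutes leg 2 → 3:03 AM UTC (Oct 3).
Baghdad is UTC+3:00, so local arrival = 3:03 AM + 3:00 = 6:03 AM on Oct 3.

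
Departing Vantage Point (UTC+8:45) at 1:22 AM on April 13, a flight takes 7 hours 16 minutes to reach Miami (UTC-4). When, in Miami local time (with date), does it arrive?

Miami is 12:45 behind Vantage Point.
After 7 hours and 16 minutes it is 8:38 AM in Vantage Point.
Shift by the zone difference: 8:38 AM − 12:45 = 7:53 PM on Apr 12 in Miami.

7:53 PM on April 12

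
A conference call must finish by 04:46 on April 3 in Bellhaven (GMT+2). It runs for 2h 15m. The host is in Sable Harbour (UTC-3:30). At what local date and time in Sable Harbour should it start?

21:01 on April 2

Target end time in UTC: 04:46 − 2:00 = 02:46 on Apr 3.
Subtract 2 hours and 15 minutes → start 00:31 UTC on Apr 3.
Sable Harbour is UTC−3:30: 00:31 − 3:30 = 21:01 on Apr 2.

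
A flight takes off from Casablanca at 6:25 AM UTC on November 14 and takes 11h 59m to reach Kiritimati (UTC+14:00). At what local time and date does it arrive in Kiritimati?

Departure is given in UTC: 6:25 AM on Nov 14.
Add 11 hours 59 minutes → 6:24 PM UTC.
Kiritimati is UTC+14:00: 6:24 PM + 14:00 = 8:24 AM on Nov 15.

8:24 AM on November 15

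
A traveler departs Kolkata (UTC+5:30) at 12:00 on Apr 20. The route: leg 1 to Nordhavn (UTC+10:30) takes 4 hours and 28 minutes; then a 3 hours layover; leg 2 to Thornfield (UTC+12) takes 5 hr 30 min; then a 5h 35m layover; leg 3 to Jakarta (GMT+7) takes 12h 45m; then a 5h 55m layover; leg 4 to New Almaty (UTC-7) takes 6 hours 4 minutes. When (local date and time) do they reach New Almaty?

18:47 on April 21

Convert departure to UTC: 12:00 − 5:30 = 06:30 UTC on Apr 20.
Add 4 hours 28 minutes leg 1 → 10:58 UTC.
Add 3 hours layover in Nordhavn → 13:58 UTC.
Add 5 hours 30 minutes leg 2 → 19:28 UTC.
Add 5 hours 35 minutes layover in Thornfield → 01:03 UTC (Apr 21).
Add 12 hours 45 minutes leg 3 → 13:48 UTC.
Add 5 hours and 55 minutes layover in Jakarta → 19:43 UTC.
Add 6 hours 4 minutes leg 4 → 01:47 UTC (Apr 22).
New Almaty is UTC−7:00, so local arrival = 01:47 − 7:00 = 18:47 on Apr 21.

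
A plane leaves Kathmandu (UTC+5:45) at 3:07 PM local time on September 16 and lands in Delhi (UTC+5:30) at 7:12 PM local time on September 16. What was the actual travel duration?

4 hours 20 minutes

Departure in UTC: 3:07 PM − 5:45 = 9:22 AM on Sep 16.
Arrival in UTC: 7:12 PM − 5:30 = 1:42 PM on Sep 16.
Elapsed = 1:42 PM − 9:22 AM = 4 hours 20 minutes.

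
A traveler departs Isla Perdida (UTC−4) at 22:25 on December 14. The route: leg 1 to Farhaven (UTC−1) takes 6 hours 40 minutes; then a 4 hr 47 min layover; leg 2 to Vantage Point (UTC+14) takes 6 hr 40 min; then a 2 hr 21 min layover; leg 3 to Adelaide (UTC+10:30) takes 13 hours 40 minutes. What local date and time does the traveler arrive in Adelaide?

23:03 on December 16

Convert departure to UTC: 22:25 + 4:00 = 02:25 UTC on Dec 15.
Add 6 hours 40 minutes leg 1 → 09:05 UTC.
Add 4 hours and 47 minutes layover in Farhaven → 13:52 UTC.
Add 6 hours 40 minutes leg 2 → 20:32 UTC.
Add 2 hours and 21 minutes layover in Vantage Point → 22:53 UTC.
Add 13 hours and 40 minutes leg 3 → 12:33 UTC (Dec 16).
Adelaide is UTC+10:30, so local arrival = 12:33 + 10:30 = 23:03 on Dec 16.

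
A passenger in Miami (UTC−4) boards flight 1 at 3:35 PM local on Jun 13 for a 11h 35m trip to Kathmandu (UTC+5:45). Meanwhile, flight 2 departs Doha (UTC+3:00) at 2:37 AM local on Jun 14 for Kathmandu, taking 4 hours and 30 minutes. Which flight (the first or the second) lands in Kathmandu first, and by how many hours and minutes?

the second, by 3 hours 3 minutes

Flight 1 in UTC: 3:35 PM + 4:00 = 7:35 PM on Jun 13.
+11 hours 35 minutes → arrive 7:10 AM UTC on Jun 14.
Flight 2 in UTC: 2:37 AM − 3:00 = 11:37 PM on Jun 13.
+4 hours and 30 minutes → arrive 4:07 AM UTC on Jun 14.
Flight 2 lands earlier by 3 hours 3 minutes.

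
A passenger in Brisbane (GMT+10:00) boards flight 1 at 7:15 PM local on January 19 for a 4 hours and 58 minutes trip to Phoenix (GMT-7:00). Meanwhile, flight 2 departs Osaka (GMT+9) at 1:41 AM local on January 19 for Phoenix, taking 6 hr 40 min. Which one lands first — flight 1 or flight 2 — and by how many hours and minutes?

Flight 1 in UTC: 7:15 PM − 10:00 = 9:15 AM on Jan 19.
+4 hours 58 minutes → arrive 2:13 PM UTC on Jan 19.
Flight 2 in UTC: 1:41 AM − 9:00 = 4:41 PM on Jan 18.
+6 hours and 40 minutes → arrive 11:21 PM UTC on Jan 18.
Flight 2 lands earlier by 14 hours 52 minutes.

the second, by 14 hours 52 minutes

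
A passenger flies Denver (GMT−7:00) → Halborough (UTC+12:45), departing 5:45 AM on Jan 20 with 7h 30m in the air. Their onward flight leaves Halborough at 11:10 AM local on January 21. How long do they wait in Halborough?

Convert departure to UTC: 5:45 AM + 7:00 = 12:45 PM UTC on Jan 20.
Add 7 hours and 30 minutes flight time → 8:15 PM UTC.
Halborough is UTC+12:45, so local arrival = 8:15 PM + 12:45 = 9:00 AM on Jan 21.
Layover = 11:10 AM − 9:00 AM = 2 hours 10 minutes.

2 hours 10 minutes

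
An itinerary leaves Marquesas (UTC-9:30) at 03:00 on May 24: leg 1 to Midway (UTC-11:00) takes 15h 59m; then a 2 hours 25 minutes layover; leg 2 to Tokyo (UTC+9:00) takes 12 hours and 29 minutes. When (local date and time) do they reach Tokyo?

04:23 on May 26

Convert departure to UTC: 03:00 + 9:30 = 12:30 UTC on May 24.
Add 15 hours 59 minutes leg 1 → 04:29 UTC (May 25).
Add 2 hours 25 minutes layover in Midway → 06:54 UTC.
Add 12 hours 29 minutes leg 2 → 19:23 UTC.
Tokyo is UTC+9:00, so local arrival = 19:23 + 9:00 = 04:23 on May 26.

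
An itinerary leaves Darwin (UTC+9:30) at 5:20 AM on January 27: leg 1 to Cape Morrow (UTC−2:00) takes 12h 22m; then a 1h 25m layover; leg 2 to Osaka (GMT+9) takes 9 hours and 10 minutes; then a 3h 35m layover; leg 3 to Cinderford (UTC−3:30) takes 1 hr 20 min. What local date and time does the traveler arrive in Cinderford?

Convert departure to UTC: 5:20 AM − 9:30 = 7:50 PM UTC on Jan 26.
Add 12 hours 22 minutes leg 1 → 8:12 AM UTC (Jan 27).
Add 1 hour and 25 minutes layover in Cape Morrow → 9:37 AM UTC.
Add 9 hours 10 minutes leg 2 → 6:47 PM UTC.
Add 3 hours and 35 minutes layover in Osaka → 10:22 PM UTC.
Add 1 hour and 20 minutes leg 3 → 11:42 PM UTC.
Cinderford is UTC−3:30, so local arrival = 11:42 PM − 3:30 = 8:12 PM on Jan 27.

8:12 PM on Jan 27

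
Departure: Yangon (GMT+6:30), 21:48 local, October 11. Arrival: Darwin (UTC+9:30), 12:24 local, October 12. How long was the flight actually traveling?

Departure in UTC: 21:48 − 6:30 = 15:18 on Oct 11.
Arrival in UTC: 12:24 − 9:30 = 02:54 on Oct 12.
Elapsed = 02:54 − 15:18 (+1 day) = 11 hours 36 minutes.

11 hours 36 minutes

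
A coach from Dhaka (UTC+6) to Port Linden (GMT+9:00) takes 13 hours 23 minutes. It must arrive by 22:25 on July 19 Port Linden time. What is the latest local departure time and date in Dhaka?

06:02 on July 19

Target arrival in UTC: 22:25 − 9:00 = 13:25 on Jul 19.
Subtract 13 hours 23 minutes → departure 00:02 UTC on Jul 19.
Dhaka is UTC+6:00: 00:02 + 6:00 = 06:02 on Jul 19.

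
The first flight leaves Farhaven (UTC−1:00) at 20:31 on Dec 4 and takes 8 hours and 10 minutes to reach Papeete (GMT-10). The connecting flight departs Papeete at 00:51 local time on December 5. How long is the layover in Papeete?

Convert departure to UTC: 20:31 + 1:00 = 21:31 UTC on Dec 4.
Add 8 hours and 10 minutes flight time → 05:41 UTC (Dec 5).
Papeete is UTC−10:00, so local arrival = 05:41 − 10:00 = 19:41 on Dec 4.
Layover = 00:51 − 19:41 (+1 day) = 5 hours 10 minutes.

5 hours 10 minutes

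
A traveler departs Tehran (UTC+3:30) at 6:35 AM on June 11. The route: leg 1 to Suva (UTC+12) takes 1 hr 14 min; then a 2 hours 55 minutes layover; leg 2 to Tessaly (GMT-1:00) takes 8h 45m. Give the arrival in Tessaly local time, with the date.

Convert departure to UTC: 6:35 AM − 3:30 = 3:05 AM UTC on Jun 11.
Add 1 hour 14 minutes leg 1 → 4:19 AM UTC.
Add 2 hours 55 minutes layover in Suva → 7:14 AM UTC.
Add 8 hours and 45 minutes leg 2 → 3:59 PM UTC.
Tessaly is UTC−1:00, so local arrival = 3:59 PM − 1:00 = 2:59 PM on Jun 11.

2:59 PM on June 11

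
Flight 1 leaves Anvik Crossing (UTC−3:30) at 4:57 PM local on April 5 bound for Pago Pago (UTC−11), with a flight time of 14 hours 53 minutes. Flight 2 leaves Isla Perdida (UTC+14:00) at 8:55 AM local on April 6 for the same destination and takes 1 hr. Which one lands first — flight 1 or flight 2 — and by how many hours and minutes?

Flight 1 in UTC: 4:57 PM + 3:30 = 8:27 PM on Apr 5.
+14 hours and 53 minutes → arrive 11:20 AM UTC on Apr 6.
Flight 2 in UTC: 8:55 AM − 14:00 = 6:55 PM on Apr 5.
+1 hour → arrive 7:55 PM UTC on Apr 5.
Flight 2 lands earlier by 15 hours 25 minutes.

the second, by 15 hours 25 minutes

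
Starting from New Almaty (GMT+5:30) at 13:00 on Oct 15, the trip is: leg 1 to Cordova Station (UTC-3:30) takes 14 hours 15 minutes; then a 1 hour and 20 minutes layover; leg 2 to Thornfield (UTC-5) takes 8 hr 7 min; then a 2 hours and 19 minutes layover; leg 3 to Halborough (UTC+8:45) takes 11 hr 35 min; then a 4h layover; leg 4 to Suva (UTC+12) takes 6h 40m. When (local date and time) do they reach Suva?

Convert departure to UTC: 13:00 − 5:30 = 07:30 UTC on Oct 15.
Add 14 hours 15 minutes leg 1 → 21:45 UTC.
Add 1 hour and 20 minutes layover in Cordova Station → 23:05 UTC.
Add 8 hours and 7 minutes leg 2 → 07:12 UTC (Oct 16).
Add 2 hours and 19 minutes layover in Thornfield → 09:31 UTC.
Add 11 hours and 35 minutes leg 3 → 21:06 UTC.
Add 4 hours layover in Halborough → 01:06 UTC (Oct 17).
Add 6 hours 40 minutes leg 4 → 07:46 UTC.
Suva is UTC+12:00, so local arrival = 07:46 + 12:00 = 19:46 on Oct 17.

19:46 on October 17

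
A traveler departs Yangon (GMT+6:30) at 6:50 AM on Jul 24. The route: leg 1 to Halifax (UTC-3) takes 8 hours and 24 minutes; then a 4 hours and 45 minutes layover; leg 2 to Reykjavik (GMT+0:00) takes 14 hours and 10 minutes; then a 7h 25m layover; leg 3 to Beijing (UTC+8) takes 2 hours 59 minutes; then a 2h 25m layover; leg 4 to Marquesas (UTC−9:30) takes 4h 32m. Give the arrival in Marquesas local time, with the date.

11:30 AM on July 25

Convert departure to UTC: 6:50 AM − 6:30 = 12:20 AM UTC on Jul 24.
Add 8 hours 24 minutes leg 1 → 8:44 AM UTC.
Add 4 hours 45 minutes layover in Halifax → 1:29 PM UTC.
Add 14 hours 10 minutes leg 2 → 3:39 AM UTC (Jul 25).
Add 7 hours 25 minutes layover in Reykjavik → 11:04 AM UTC.
Add 2 hours and 59 minutes leg 3 → 2:03 PM UTC.
Add 2 hours 25 minutes layover in Beijing → 4:28 PM UTC.
Add 4 hours 32 minutes leg 4 → 9:00 PM UTC.
Marquesas is UTC−9:30, so local arrival = 9:00 PM − 9:30 = 11:30 AM on Jul 25.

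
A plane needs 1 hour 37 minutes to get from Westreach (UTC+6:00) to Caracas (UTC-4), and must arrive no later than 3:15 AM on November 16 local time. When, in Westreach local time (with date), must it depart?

Target arrival in UTC: 3:15 AM + 4:00 = 7:15 AM on Nov 16.
Subtract 1 hour 37 minutes → departure 5:38 AM UTC on Nov 16.
Westreach is UTC+6:00: 5:38 AM + 6:00 = 11:38 AM on Nov 16.

11:38 AM on Nov 16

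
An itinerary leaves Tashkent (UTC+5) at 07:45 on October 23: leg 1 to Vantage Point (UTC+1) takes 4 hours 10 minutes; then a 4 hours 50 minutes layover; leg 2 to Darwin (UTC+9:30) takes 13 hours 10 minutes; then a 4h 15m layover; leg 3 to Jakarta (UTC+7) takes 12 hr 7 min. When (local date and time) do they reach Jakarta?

Convert departure to UTC: 07:45 − 5:00 = 02:45 UTC on Oct 23.
Add 4 hours and 10 minutes leg 1 → 06:55 UTC.
Add 4 hours 50 minutes layover in Vantage Point → 11:45 UTC.
Add 13 hours 10 minutes leg 2 → 00:55 UTC (Oct 24).
Add 4 hours and 15 minutes layover in Darwin → 05:10 UTC.
Add 12 hours 7 minutes leg 3 → 17:17 UTC.
Jakarta is UTC+7:00, so local arrival = 17:17 + 7:00 = 00:17 on Oct 25.

00:17 on October 25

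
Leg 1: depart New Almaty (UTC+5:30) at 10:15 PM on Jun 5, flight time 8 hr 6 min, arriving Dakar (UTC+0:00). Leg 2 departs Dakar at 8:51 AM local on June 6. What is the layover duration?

Convert departure to UTC: 10:15 PM − 5:30 = 4:45 PM UTC on Jun 5.
Add 8 hours 6 minutes flight time → 12:51 AM UTC (Jun 6).
Dakar is UTC+0, so local arrival is the same: 12:51 AM on Jun 6.
Layover = 8:51 AM − 12:51 AM = 8 hours.

8 hours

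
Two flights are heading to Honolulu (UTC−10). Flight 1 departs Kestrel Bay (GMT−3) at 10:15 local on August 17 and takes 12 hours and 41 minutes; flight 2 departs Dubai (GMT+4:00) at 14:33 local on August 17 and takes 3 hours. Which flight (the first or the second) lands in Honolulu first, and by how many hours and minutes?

the second, by 12 hours 23 minutes

Flight 1 in UTC: 10:15 + 3:00 = 13:15 on Aug 17.
+12 hours 41 minutes → arrive 01:56 UTC on Aug 18.
Flight 2 in UTC: 14:33 − 4:00 = 10:33 on Aug 17.
+3 hours → arrive 13:33 UTC on Aug 17.
Flight 2 lands earlier by 12 hours 23 minutes.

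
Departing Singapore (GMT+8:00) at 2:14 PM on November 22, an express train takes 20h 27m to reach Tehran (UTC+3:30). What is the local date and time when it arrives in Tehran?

Tehran is 4:30 behind Singapore.
After 20 hours and 27 minutes it is 10:41 AM (Nov 23) in Singapore.
Shift by the zone difference: 10:41 AM − 4:30 = 6:11 AM on Nov 23 in Tehran.

6:11 AM on Nov 23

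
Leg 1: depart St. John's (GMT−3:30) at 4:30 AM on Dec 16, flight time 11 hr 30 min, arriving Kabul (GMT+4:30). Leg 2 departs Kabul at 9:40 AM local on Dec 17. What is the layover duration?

9 hours 40 minutes

Convert departure to UTC: 4:30 AM + 3:30 = 8:00 AM UTC on Dec 16.
Add 11 hours and 30 minutes flight time → 7:30 PM UTC.
Kabul is UTC+4:30, so local arrival = 7:30 PM + 4:30 = 12:00 AM on Dec 17.
Layover = 9:40 AM − 12:00 AM = 9 hours 40 minutes.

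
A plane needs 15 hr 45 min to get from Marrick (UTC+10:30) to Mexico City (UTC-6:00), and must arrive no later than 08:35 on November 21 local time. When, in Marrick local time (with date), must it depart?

Target arrival in UTC: 08:35 + 6:00 = 14:35 on Nov 21.
Subtract 15 hours and 45 minutes → departure 22:50 UTC on Nov 20.
Marrick is UTC+10:30: 22:50 + 10:30 = 09:20 on Nov 21.

09:20 on Nov 21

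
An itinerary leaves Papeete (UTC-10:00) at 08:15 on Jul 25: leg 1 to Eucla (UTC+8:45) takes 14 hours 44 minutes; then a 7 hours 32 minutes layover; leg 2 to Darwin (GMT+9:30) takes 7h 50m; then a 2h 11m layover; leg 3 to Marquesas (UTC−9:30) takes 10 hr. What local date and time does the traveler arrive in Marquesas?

03:02 on Jul 27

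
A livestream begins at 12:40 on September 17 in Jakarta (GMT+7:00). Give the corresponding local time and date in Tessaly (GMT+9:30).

Tessaly is 2:30 ahead of Jakarta.
Shift by the zone difference: 12:40 + 2:30 = 15:10 on Sep 17 in Tessaly.

15:10 on September 17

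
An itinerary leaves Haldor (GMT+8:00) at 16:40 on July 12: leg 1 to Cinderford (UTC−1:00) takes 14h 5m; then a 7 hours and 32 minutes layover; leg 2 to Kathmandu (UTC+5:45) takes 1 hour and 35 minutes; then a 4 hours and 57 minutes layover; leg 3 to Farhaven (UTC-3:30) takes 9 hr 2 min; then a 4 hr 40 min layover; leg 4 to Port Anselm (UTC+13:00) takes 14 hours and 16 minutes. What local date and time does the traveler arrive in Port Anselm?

Convert departure to UTC: 16:40 − 8:00 = 08:40 UTC on Jul 12.
Add 14 hours and 5 minutes leg 1 → 22:45 UTC.
Add 7 hours 32 minutes layover in Cinderford → 06:17 UTC (Jul 13).
Add 1 hour and 35 minutes leg 2 → 07:52 UTC.
Add 4 hours and 57 minutes layover in Kathmandu → 12:49 UTC.
Add 9 hours and 2 minutes leg 3 → 21:51 UTC.
Add 4 hours and 40 minutes layover in Farhaven → 02:31 UTC (Jul 14).
Add 14 hours and 16 minutes leg 4 → 16:47 UTC.
Port Anselm is UTC+13:00, so local arrival = 16:47 + 13:00 = 05:47 on Jul 15.

05:47 on July 15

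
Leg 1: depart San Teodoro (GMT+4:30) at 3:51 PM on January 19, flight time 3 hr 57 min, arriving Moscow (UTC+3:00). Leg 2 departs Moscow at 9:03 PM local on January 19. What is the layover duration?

Convert departure to UTC: 3:51 PM − 4:30 = 11:21 AM UTC on Jan 19.
Add 3 hours 57 minutes flight time → 3:18 PM UTC.
Moscow is UTC+3:00, so local arrival = 3:18 PM + 3:00 = 6:18 PM on Jan 19.
Layover = 9:03 PM − 6:18 PM = 2 hours 45 minutes.

2 hours 45 minutes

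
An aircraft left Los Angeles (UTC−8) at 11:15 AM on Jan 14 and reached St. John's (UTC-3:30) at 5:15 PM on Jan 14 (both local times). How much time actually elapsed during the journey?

1 hour 30 minutes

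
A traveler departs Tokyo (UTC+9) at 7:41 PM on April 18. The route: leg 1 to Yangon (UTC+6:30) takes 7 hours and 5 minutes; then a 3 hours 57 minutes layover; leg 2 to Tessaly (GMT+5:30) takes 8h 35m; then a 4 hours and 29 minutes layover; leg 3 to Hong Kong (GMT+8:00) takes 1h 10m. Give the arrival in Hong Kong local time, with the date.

7:57 PM on April 19

Convert departure to UTC: 7:41 PM − 9:00 = 10:41 AM UTC on Apr 18.
Add 7 hours and 5 minutes leg 1 → 5:46 PM UTC.
Add 3 hours and 57 minutes layover in Yangon → 9:43 PM UTC.
Add 8 hours 35 minutes leg 2 → 6:18 AM UTC (Apr 19).
Add 4 hours and 29 minutes layover in Tessaly → 10:47 AM UTC.
Add 1 hour and 10 minutes leg 3 → 11:57 AM UTC.
Hong Kong is UTC+8:00, so local arrival = 11:57 AM + 8:00 = 7:57 PM on Apr 19.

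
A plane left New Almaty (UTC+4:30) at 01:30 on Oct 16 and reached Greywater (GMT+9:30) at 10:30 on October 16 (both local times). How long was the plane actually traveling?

Departure in UTC: 01:30 − 4:30 = 21:00 on Oct 15.
Arrival in UTC: 10:30 − 9:30 = 01:00 on Oct 16.
Elapsed = 01:00 − 21:00 (+1 day) = 4 hours.

4 hours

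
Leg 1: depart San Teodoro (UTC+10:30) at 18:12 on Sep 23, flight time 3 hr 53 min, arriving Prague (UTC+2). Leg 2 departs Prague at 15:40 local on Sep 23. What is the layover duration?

Convert departure to UTC: 18:12 − 10:30 = 07:42 UTC on Sep 23.
Add 3 hours and 53 minutes flight time → 11:35 UTC.
Prague is UTC+2:00, so local arrival = 11:35 + 2:00 = 13:35 on Sep 23.
Layover = 15:40 − 13:35 = 2 hours 5 minutes.

2 hours 5 minutes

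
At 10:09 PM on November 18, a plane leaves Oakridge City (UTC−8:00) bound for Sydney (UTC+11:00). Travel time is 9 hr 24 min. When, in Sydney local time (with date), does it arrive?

2:33 AM on Nov 20

Convert departure to UTC: 10:09 PM + 8:00 = 6:09 AM UTC on Nov 19.
Add 9 hours 24 minutes travel time → 3:33 PM UTC.
Sydney is UTC+11:00, so local arrival = 3:33 PM + 11:00 = 2:33 AM on Nov 20.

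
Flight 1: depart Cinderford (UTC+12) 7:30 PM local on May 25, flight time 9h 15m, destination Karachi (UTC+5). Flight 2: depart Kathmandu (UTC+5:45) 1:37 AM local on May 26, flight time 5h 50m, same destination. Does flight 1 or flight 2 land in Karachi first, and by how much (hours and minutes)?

the first, by 8 hours 57 minutes

Flight 1 in UTC: 7:30 PM − 12:00 = 7:30 AM on May 25.
+9 hours and 15 minutes → arrive 4:45 PM UTC on May 25.
Flight 2 in UTC: 1:37 AM − 5:45 = 7:52 PM on May 25.
+5 hours and 50 minutes → arrive 1:42 AM UTC on May 26.
Flight 1 lands earlier by 8 hours 57 minutes.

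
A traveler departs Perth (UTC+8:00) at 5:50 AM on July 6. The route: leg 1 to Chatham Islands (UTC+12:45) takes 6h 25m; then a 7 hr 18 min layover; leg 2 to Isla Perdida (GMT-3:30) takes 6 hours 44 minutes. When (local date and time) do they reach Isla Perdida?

2:47 PM on July 6

Convert departure to UTC: 5:50 AM − 8:00 = 9:50 PM UTC on Jul 5.
Add 6 hours and 25 minutes leg 1 → 4:15 AM UTC (Jul 6).
Add 7 hours 18 minutes layover in Chatham Islands → 11:33 AM UTC.
Add 6 hours 44 minutes leg 2 → 6:17 PM UTC.
Isla Perdida is UTC−3:30, so local arrival = 6:17 PM − 3:30 = 2:47 PM on Jul 6.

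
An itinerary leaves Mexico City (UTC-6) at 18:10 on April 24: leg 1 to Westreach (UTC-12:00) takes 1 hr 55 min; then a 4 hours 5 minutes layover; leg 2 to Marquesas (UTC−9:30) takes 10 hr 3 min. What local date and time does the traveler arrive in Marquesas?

06:43 on April 25

Convert departure to UTC: 18:10 + 6:00 = 00:10 UTC on Apr 25.
Add 1 hour 55 minutes leg 1 → 02:05 UTC.
Add 4 hours and 5 minutes layover in Westreach → 06:10 UTC.
Add 10 hours 3 minutes leg 2 → 16:13 UTC.
Marquesas is UTC−9:30, so local arrival = 16:13 − 9:30 = 06:43 on Apr 25.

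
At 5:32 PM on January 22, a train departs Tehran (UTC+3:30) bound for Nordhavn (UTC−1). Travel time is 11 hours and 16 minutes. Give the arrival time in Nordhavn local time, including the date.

12:18 AM on January 23

Convert departure to UTC: 5:32 PM − 3:30 = 2:02 PM UTC on Jan 22.
Add 11 hours and 16 minutes travel time → 1:18 AM UTC (Jan 23).
Nordhavn is UTC−1:00, so local arrival = 1:18 AM − 1:00 = 12:18 AM on Jan 23.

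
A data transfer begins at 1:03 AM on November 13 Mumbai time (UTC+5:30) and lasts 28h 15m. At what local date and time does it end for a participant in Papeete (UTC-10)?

1:48 PM on November 13

Convert start to UTC: 1:03 AM − 5:30 = 7:33 PM UTC on Nov 12.
Add 28 hours and 15 minutes duration → 11:48 PM UTC (Nov 13).
Papeete is UTC−10:00, so local end time = 11:48 PM − 10:00 = 1:48 PM on Nov 13.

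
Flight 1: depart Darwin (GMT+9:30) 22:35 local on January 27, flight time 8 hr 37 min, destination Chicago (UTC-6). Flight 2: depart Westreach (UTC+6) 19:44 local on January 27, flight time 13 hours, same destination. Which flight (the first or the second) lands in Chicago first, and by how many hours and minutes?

the first, by 5 hours 2 minutes

Flight 1 in UTC: 22:35 − 9:30 = 13:05 on Jan 27.
+8 hours and 37 minutes → arrive 21:42 UTC on Jan 27.
Flight 2 in UTC: 19:44 − 6:00 = 13:44 on Jan 27.
+13 hours → arrive 02:44 UTC on Jan 28.
Flight 1 lands earlier by 5 hours 2 minutes.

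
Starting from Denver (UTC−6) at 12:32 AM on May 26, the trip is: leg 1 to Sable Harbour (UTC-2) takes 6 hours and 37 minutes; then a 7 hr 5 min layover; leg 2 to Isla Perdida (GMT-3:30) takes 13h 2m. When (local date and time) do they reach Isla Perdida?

5:46 AM on May 27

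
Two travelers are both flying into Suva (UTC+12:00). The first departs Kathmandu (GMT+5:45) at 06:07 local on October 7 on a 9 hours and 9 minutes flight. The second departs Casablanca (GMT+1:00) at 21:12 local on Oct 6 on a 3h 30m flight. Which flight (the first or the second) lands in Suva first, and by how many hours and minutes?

the second, by 9 hours 49 minutes

Flight 1 in UTC: 06:07 − 5:45 = 00:22 on Oct 7.
+9 hours 9 minutes → arrive 09:31 UTC on Oct 7.
Flight 2 in UTC: 21:12 − 1:00 = 20:12 on Oct 6.
+3 hours 30 minutes → arrive 23:42 UTC on Oct 6.
Flight 2 lands earlier by 9 hours 49 minutes.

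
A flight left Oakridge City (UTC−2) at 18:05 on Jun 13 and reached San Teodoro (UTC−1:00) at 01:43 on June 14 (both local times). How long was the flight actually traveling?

6 hours 38 minutes

Departure in UTC: 18:05 + 2:00 = 20:05 on Jun 13.
Arrival in UTC: 01:43 + 1:00 = 02:43 on Jun 14.
Elapsed = 02:43 − 20:05 (+1 day) = 6 hours 38 minutes.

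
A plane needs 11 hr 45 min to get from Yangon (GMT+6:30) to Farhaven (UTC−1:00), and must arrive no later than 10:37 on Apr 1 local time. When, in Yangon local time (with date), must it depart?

Target arrival in UTC: 10:37 + 1:00 = 11:37 on Apr 1.
Subtract 11 hours 45 minutes → departure 23:52 UTC on Mar 31.
Yangon is UTC+6:30: 23:52 + 6:30 = 06:22 on Apr 1.

06:22 on April 1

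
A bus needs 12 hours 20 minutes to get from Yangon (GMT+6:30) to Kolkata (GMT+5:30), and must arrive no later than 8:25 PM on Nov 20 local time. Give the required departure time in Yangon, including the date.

9:05 AM on Nov 20

Target arrival in UTC: 8:25 PM − 5:30 = 2:55 PM on Nov 20.
Subtract 12 hours and 20 minutes → departure 2:35 AM UTC on Nov 20.
Yangon is UTC+6:30: 2:35 AM + 6:30 = 9:05 AM on Nov 20.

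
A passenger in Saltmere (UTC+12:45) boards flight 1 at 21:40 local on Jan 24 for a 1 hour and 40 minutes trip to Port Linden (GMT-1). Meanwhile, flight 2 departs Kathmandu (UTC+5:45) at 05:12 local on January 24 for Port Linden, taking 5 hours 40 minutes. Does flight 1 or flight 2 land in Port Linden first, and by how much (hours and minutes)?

Flight 1 in UTC: 21:40 − 12:45 = 08:55 on Jan 24.
+1 hour and 40 minutes → arrive 10:35 UTC on Jan 24.
Flight 2 in UTC: 05:12 − 5:45 = 23:27 on Jan 23.
+5 hours and 40 minutes → arrive 05:07 UTC on Jan 24.
Flight 2 lands earlier by 5 hours 28 minutes.

the second, by 5 hours 28 minutes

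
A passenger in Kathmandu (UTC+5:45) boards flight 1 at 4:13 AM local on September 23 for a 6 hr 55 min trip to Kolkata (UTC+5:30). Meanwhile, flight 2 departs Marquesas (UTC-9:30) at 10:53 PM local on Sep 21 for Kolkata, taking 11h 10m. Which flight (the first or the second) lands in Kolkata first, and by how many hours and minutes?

the second, by 9 hours 50 minutes

Flight 1 in UTC: 4:13 AM − 5:45 = 10:28 PM on Sep 22.
+6 hours 55 minutes → arrive 5:23 AM UTC on Sep 23.
Flight 2 in UTC: 10:53 PM + 9:30 = 8:23 AM on Sep 22.
+11 hours and 10 minutes → arrive 7:33 PM UTC on Sep 22.
Flight 2 lands earlier by 9 hours 50 minutes.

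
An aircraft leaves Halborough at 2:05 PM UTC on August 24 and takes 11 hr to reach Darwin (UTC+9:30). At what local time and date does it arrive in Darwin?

10:35 AM on Aug 25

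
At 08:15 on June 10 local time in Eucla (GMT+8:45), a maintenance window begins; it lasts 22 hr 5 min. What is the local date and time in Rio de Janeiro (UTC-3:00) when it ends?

Rio de Janeiro is 11:45 behind Eucla.
After 22 hours and 5 minutes it is 06:20 (Jun 11) in Eucla.
Shift by the zone difference: 06:20 − 11:45 = 18:35 on Jun 10 in Rio de Janeiro.

18:35 on Jun 10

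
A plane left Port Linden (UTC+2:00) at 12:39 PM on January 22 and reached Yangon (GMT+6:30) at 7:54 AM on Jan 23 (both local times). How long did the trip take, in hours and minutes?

Departure in UTC: 12:39 PM − 2:00 = 10:39 AM on Jan 22.
Arrival in UTC: 7:54 AM − 6:30 = 1:24 AM on Jan 23.
Elapsed = 1:24 AM − 10:39 AM (+1 day) = 14 hours 45 minutes.

14 hours 45 minutes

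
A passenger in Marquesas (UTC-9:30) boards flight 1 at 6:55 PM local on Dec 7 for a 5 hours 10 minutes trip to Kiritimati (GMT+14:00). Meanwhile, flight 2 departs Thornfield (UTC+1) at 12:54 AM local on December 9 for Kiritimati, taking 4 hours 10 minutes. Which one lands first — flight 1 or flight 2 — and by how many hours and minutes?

Flight 1 in UTC: 6:55 PM + 9:30 = 4:25 AM on Dec 8.
+5 hours and 10 minutes → arrive 9:35 AM UTC on Dec 8.
Flight 2 in UTC: 12:54 AM − 1:00 = 11:54 PM on Dec 8.
+4 hours and 10 minutes → arrive 4:04 AM UTC on Dec 9.
Flight 1 lands earlier by 18 hours 29 minutes.

the first, by 18 hours 29 minutes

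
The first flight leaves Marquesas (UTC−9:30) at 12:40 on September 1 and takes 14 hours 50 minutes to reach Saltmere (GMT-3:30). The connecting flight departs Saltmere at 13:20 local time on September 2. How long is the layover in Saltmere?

Convert departure to UTC: 12:40 + 9:30 = 22:10 UTC on Sep 1.
Add 14 hours and 50 minutes flight time → 13:00 UTC (Sep 2).
Saltmere is UTC−3:30, so local arrival = 13:00 − 3:30 = 09:30 on Sep 2.
Layover = 13:20 − 09:30 = 3 hours 50 minutes.

3 hours 50 minutes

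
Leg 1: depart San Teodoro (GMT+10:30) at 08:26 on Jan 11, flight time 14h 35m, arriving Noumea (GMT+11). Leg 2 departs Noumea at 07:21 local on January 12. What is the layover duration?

7 hours 50 minutes

Convert departure to UTC: 08:26 − 10:30 = 21:56 UTC on Jan 10.
Add 14 hours and 35 minutes flight time → 12:31 UTC (Jan 11).
Noumea is UTC+11:00, so local arrival = 12:31 + 11:00 = 23:31 on Jan 11.
Layover = 07:21 − 23:31 (+1 day) = 7 hours 50 minutes.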